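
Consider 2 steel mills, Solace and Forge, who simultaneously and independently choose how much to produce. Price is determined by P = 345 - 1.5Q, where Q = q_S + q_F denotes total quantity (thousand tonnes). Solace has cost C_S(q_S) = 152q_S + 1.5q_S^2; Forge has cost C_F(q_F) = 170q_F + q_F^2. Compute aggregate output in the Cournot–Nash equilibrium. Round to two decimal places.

Solace's profit: π_S = (345 - 1.5Q)q_S - (152q_S + (3/2)q_S²). Setting ∂π_S/∂q_S = 0: 193 - 6q_S - (3/2)(q_F) = 0.
Forge's profit: π_F = (345 - 1.5Q)q_F - (170q_F + q_F²). Setting ∂π_F/∂q_F = 0: 175 - 5q_F - (3/2)(q_S) = 0.
Best responses: q_S = (193 - (3/2)q_F)/6, q_F = (175 - (3/2)q_S)/5.
Substituting one into the other gives q_S = 25.3153 and q_F = 1014/37.
Total output Q = 25.3153 + 1014/37 = 52.7207.

52.72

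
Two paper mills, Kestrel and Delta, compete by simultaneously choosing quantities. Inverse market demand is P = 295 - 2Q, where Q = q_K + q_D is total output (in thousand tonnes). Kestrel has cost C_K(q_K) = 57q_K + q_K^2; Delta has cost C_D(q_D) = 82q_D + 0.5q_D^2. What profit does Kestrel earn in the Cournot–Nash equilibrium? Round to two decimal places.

Kestrel's profit: π_K = (295 - 2Q)q_K - (57q_K + q_K²). Setting ∂π_K/∂q_K = 0: 238 - 6q_K - 2(q_D) = 0.
Delta's profit: π_D = (295 - 2Q)q_D - (82q_D + (1/2)q_D²). Setting ∂π_D/∂q_D = 0: 213 - 5q_D - 2(q_K) = 0.
Rearranging gives the reaction functions q_K = (238 - 2q_D)/6 and q_D = (213 - 2q_K)/5.
Solving the pair: q_K = 382/13, q_D = 401/13.
Price P = 295 - 2·(783/13) = 174.5385.
Kestrel's profit: 174.5385·(382/13) - 57·(382/13) - (382/13)² = 2590.3669.

2590.37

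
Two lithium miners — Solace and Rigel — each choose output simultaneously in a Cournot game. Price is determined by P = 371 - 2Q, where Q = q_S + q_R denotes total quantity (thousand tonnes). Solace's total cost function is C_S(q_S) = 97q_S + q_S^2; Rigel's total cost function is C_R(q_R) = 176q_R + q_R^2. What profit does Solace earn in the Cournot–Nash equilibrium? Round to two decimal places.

Solace's profit: π_S = (371 - 2Q)q_S - (97q_S + q_S²). Setting ∂π_S/∂q_S = 0: 274 - 6q_S - 2(q_R) = 0.
Rigel's profit: π_R = (371 - 2Q)q_R - (176q_R + q_R²). Setting ∂π_R/∂q_R = 0: 195 - 6q_R - 2(q_S) = 0.
Rearranging gives the reaction functions q_S = (274 - 2q_R)/6 and q_R = (195 - 2q_S)/6.
Solving the pair: q_S = 627/16, q_R = 311/16.
Price P = 371 - 2·(469/8) = 1015/4.
Solace's profit: (1015/4)·(627/16) - 97·(627/16) - (627/16)² = 4606.9805.

4606.98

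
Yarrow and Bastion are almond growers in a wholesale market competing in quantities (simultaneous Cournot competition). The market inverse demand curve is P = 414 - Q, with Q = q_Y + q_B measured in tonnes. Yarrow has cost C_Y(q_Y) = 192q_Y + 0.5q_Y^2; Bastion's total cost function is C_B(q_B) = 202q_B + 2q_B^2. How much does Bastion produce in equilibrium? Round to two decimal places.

Yarrow's profit: π_Y = (414 - Q)q_Y - (192q_Y + (1/2)q_Y²). Setting ∂π_Y/∂q_Y = 0: 222 - 3q_Y - (q_B) = 0.
Bastion's first-order condition: 212 - 6q_B - (q_Y) = 0.
Best responses: q_Y = (222 - q_B)/3, q_B = (212 - q_Y)/6.
Substituting one into the other gives q_Y = 1120/17 and q_B = 414/17.

24.35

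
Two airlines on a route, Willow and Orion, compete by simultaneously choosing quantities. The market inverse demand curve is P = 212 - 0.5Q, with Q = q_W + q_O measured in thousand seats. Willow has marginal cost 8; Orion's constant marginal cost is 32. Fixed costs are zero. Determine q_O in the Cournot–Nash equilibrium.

104

Willow's profit: π_W = (212 - 0.5Q)q_W - (8q_W). Setting ∂π_W/∂q_W = 0: 204 - q_W - (1/2)(q_O) = 0.
Orion's profit: π_O = (212 - 0.5Q)q_O - (32q_O). Setting ∂π_O/∂q_O = 0: 180 - q_O - (1/2)(q_W) = 0.
Best responses: q_W = (204 - (1/2)q_O), q_O = (180 - (1/2)q_W).
Substituting one into the other gives q_W = 152 and q_O = 104.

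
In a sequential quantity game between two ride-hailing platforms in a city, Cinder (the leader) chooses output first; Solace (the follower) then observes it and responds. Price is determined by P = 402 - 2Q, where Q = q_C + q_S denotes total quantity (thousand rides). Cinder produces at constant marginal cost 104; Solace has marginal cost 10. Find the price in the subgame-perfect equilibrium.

155

The follower Solace best-responds to any q_C: π_S = (402 - 2Q)q_S - 10q_S.
∂π_S/∂q_S = 392 - 2q_C - 4q_S = 0 gives the reaction function q_S = (392 - 2q_C)/4.
The leader anticipates this reaction. Substituting into P = 402 - 2Q gives P = 206 - q_C, so π_C = (206 - q_C)q_C - 104q_C.
Maximising: ∂π_C/∂q_C = 102 - 2q_C = 0, giving q_C = 51.
Then q_S = (392 - 2·51)/4 = 145/2.
Total output Q = 247/2, so price P = 402 - 2·(247/2) = 155.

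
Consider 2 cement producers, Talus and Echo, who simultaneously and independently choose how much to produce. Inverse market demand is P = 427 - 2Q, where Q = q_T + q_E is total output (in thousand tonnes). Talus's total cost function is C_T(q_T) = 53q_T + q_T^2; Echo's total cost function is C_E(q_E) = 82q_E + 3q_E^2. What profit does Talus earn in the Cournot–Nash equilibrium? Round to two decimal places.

8899.08

Talus's profit: π_T = (427 - 2Q)q_T - (53q_T + q_T²). Setting ∂π_T/∂q_T = 0: 374 - 6q_T - 2(q_E) = 0.
Echo's first-order condition: 345 - 10q_E - 2(q_T) = 0.
So q_T = (374 - 2q_E)/6 and q_E = (345 - 2q_T)/10.
Substituting one into the other gives q_T = 1525/28 and q_E = 661/28.
Price P = 427 - 2·(1093/14) = 1896/7.
Talus's profit: (1896/7)·(1525/28) - 53·(1525/28) - (1525/28)² = 8899.0753.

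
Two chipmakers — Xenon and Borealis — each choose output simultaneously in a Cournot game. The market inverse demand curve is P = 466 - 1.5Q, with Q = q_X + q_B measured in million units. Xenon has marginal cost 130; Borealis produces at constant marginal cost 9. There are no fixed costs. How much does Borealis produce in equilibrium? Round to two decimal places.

128.44

Xenon's profit: π_X = (466 - 1.5Q)q_X - (130q_X). Setting ∂π_X/∂q_X = 0: 336 - 3q_X - (3/2)(q_B) = 0.
Borealis's first-order condition: 457 - 3q_B - (3/2)(q_X) = 0.
So q_X = (336 - (3/2)q_B)/3 and q_B = (457 - (3/2)q_X)/3.
Substituting one into the other gives q_X = 430/9 and q_B = 1156/9.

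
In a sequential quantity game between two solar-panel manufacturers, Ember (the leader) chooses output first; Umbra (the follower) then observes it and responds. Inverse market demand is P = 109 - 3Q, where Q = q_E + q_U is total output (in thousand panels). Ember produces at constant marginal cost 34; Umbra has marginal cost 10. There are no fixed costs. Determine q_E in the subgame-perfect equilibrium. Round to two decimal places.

The follower Umbra best-responds to any q_E: π_U = (109 - 3Q)q_U - 10q_U.
Follower FOC: 99 - 3q_E - 6q_U = 0, so q_U(q_E) = (99 - 3q_E)/6.
The leader anticipates this reaction. Substituting into P = 109 - 3Q gives P = 119/2 - (3/2)q_E, so π_E = (119/2 - (3/2)q_E)q_E - 34q_E.
Maximising: ∂π_E/∂q_E = 51/2 - 3q_E = 0, giving q_E = 17/2.
Then q_U = (99 - 3·(17/2))/6 = 49/4.

8.50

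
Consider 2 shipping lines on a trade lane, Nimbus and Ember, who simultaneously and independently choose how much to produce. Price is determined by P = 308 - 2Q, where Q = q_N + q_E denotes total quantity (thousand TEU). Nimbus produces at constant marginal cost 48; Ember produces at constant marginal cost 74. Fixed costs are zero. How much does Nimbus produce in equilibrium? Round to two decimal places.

47.67

Nimbus's profit: π_N = (308 - 2Q)q_N - (48q_N). Setting ∂π_N/∂q_N = 0: 260 - 4q_N - 2(q_E) = 0.
Ember's first-order condition: 234 - 4q_E - 2(q_N) = 0.
So q_N = (260 - 2q_E)/4 and q_E = (234 - 2q_N)/4.
Substituting one into the other gives q_N = 143/3 and q_E = 104/3.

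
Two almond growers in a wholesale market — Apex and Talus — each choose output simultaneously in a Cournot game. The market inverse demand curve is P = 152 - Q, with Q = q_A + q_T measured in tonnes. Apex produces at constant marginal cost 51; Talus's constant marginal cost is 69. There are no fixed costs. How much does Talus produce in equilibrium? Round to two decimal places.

Apex's profit: π_A = (152 - Q)q_A - (51q_A). Setting ∂π_A/∂q_A = 0: 101 - 2q_A - (q_T) = 0.
Talus's first-order condition: 83 - 2q_T - (q_A) = 0.
So q_A = (101 - q_T)/2 and q_T = (83 - q_A)/2.
Substituting one into the other gives q_A = 119/3 and q_T = 65/3.

21.67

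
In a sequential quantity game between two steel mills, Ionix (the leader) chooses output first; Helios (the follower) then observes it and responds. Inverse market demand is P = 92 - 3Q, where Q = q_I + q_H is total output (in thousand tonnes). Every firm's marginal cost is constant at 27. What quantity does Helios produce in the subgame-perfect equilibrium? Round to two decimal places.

5.42

The follower Helios best-responds to any q_I: π_H = (92 - 3Q)q_H - 27q_H.
∂π_H/∂q_H = 65 - 3q_I - 6q_H = 0 gives the reaction function q_H = (65 - 3q_I)/6.
Ionix substitutes q_H(q_I) into its own profit: π_I = q_I(92 - 3q_I - (65 - 3q_I)/2) - 27q_I = (119/2 - (3/2)q_I)q_I - 27q_I.
The leader's first-order condition 65/2 - 3q_I = 0 yields q_I = 65/6.
Then q_H = (65 - 3·(65/6))/6 = 65/12.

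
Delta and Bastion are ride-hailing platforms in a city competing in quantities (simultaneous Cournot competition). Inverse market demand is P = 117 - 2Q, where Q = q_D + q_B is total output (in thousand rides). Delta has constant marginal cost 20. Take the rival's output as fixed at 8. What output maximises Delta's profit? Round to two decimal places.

With the rival's output fixed at 8, Delta's profit is π_D = (117 - 2·8 - 2q_D)q_D - (20q_D) = (101 - 2q_D)q_D - (20q_D).
∂π_D/∂q_D = 81 - 4q_D = 0, so q_D = 81/4.

20.25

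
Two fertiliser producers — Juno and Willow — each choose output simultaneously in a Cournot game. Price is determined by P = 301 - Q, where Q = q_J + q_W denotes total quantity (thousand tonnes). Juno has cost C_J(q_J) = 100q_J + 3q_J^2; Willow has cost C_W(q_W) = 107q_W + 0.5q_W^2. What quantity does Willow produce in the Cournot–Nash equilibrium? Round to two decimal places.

58.74

Juno's profit: π_J = (301 - Q)q_J - (100q_J + 3q_J²). Setting ∂π_J/∂q_J = 0: 201 - 8q_J - (q_W) = 0.
Willow's profit: π_W = (301 - Q)q_W - (107q_W + (1/2)q_W²). Setting ∂π_W/∂q_W = 0: 194 - 3q_W - (q_J) = 0.
Best responses: q_J = (201 - q_W)/8, q_W = (194 - q_J)/3.
Solving the pair: q_J = 409/23, q_W = 1351/23.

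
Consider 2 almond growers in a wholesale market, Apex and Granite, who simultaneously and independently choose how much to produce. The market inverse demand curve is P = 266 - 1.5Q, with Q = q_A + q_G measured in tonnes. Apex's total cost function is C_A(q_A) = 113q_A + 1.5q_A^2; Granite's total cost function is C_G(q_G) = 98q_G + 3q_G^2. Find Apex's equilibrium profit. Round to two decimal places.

Apex's profit: π_A = (266 - 1.5Q)q_A - (113q_A + (3/2)q_A²). Setting ∂π_A/∂q_A = 0: 153 - 6q_A - (3/2)(q_G) = 0.
Granite's first-order condition: 168 - 9q_G - (3/2)(q_A) = 0.
Best responses: q_A = (153 - (3/2)q_G)/6, q_G = (168 - (3/2)q_A)/9.
Solving the pair: q_A = 500/23, q_G = 346/23.
Price P = 266 - (3/2)·(846/23) = 210.8261.
Apex's profit: 210.8261·(500/23) - 113·(500/23) - (3/2)(500/23)² = 1417.7694.

1417.77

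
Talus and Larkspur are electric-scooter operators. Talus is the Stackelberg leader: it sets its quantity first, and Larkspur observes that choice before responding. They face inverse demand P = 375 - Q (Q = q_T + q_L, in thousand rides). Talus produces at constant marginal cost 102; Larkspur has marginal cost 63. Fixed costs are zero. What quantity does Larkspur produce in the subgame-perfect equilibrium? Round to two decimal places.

The follower Larkspur best-responds to any q_T: π_L = (375 - Q)q_L - 63q_L.
Follower FOC: 312 - q_T - 2q_L = 0, so q_L(q_T) = (312 - q_T)/2.
The leader anticipates this reaction. Substituting into P = 375 - Q gives P = 219 - (1/2)q_T, so π_T = (219 - (1/2)q_T)q_T - 102q_T.
Leader FOC: 117 - q_T = 0, so q_T = 117.
Then q_L = (312 - 117)/2 = 195/2.

97.50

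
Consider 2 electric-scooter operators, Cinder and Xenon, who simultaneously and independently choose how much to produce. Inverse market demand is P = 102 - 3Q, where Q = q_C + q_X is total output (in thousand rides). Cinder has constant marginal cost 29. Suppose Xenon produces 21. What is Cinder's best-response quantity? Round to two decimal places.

With the rival's output fixed at 21, Cinder's profit is π_C = (102 - 3·21 - 3q_C)q_C - (29q_C) = (39 - 3q_C)q_C - (29q_C).
∂π_C/∂q_C = 10 - 6q_C = 0, so q_C = 5/3.

1.67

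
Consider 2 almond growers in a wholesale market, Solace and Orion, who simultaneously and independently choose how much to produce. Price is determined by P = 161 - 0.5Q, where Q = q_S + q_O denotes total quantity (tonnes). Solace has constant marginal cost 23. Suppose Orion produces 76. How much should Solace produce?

100

With the rival's output fixed at 76, Solace's profit is π_S = (161 - (1/2)·76 - (1/2)q_S)q_S - (23q_S) = (123 - (1/2)q_S)q_S - (23q_S).
∂π_S/∂q_S = 100 - q_S = 0, so q_S = 100.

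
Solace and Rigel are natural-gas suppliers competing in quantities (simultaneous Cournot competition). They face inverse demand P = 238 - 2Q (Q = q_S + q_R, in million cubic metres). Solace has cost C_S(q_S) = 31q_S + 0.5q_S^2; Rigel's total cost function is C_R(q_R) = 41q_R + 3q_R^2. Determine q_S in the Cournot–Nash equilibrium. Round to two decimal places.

36.43

Solace's profit: π_S = (238 - 2Q)q_S - (31q_S + (1/2)q_S²). Setting ∂π_S/∂q_S = 0: 207 - 5q_S - 2(q_R) = 0.
Rigel's first-order condition: 197 - 10q_R - 2(q_S) = 0.
Best responses: q_S = (207 - 2q_R)/5, q_R = (197 - 2q_S)/10.
Solving the pair: q_S = 838/23, q_R = 571/46.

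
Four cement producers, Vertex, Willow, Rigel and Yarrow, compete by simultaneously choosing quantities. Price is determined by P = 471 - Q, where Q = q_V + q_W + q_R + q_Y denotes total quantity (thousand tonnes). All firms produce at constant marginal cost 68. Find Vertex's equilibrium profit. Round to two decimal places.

6496.36

Each firm earns π_i = (471 - Q)q_i - 68q_i.
First-order condition (treating rivals' output as given): 403 - 2q_i - Σ_{j≠i} q_j = 0.
By symmetry each firm produces the same amount; substituting Σ_{j≠i} q_j = 3q_i yields q_i = 403/5.
Price P = 471 - 1612/5 = 743/5.
Vertex's profit: (743/5 - 68)·(403/5) = 6496.3600.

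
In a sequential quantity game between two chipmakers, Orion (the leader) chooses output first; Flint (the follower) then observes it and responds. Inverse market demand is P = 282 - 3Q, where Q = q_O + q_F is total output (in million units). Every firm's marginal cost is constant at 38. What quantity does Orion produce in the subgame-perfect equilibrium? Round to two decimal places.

The follower Flint best-responds to any q_O: π_F = (282 - 3Q)q_F - 38q_F.
Follower FOC: 244 - 3q_O - 6q_F = 0, so q_F(q_O) = (244 - 3q_O)/6.
Orion substitutes q_F(q_O) into its own profit: π_O = q_O(282 - 3q_O - (244 - 3q_O)/2) - 38q_O = (160 - (3/2)q_O)q_O - 38q_O.
The leader's first-order condition 122 - 3q_O = 0 yields q_O = 122/3.
Then q_F = (244 - 3·(122/3))/6 = 61/3.

40.67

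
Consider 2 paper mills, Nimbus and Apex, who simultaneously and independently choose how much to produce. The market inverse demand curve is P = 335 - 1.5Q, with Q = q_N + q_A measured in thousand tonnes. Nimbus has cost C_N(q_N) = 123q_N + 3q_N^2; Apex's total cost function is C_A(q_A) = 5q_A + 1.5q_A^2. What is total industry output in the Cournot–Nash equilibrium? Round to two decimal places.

66.26

Nimbus's profit: π_N = (335 - 1.5Q)q_N - (123q_N + 3q_N²). Setting ∂π_N/∂q_N = 0: 212 - 9q_N - (3/2)(q_A) = 0.
Apex's profit: π_A = (335 - 1.5Q)q_A - (5q_A + (3/2)q_A²). Setting ∂π_A/∂q_A = 0: 330 - 6q_A - (3/2)(q_N) = 0.
So q_N = (212 - (3/2)q_A)/9 and q_A = (330 - (3/2)q_N)/6.
Substituting one into the other gives q_N = 1036/69 and q_A = 51.2464.
Total output Q = 1036/69 + 51.2464 = 1524/23.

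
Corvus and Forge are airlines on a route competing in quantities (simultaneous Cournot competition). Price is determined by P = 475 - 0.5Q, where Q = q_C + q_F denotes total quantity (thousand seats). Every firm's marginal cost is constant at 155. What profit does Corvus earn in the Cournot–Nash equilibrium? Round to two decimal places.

Each firm earns π_i = (475 - 0.5Q)q_i - 155q_i.
Setting ∂π_i/∂q_i = 0 with rivals' quantities fixed: 320 - q_i - (1/2)q_j = 0.
With identical firms every q_j equals q_i, so q_j = q_i and 320 = (3/2)q_i, giving q_i = 640/3.
Price P = 475 - (1/2)·(1280/3) = 785/3.
Corvus's profit: (785/3 - 155)·(640/3) = 22755.5556.

22755.56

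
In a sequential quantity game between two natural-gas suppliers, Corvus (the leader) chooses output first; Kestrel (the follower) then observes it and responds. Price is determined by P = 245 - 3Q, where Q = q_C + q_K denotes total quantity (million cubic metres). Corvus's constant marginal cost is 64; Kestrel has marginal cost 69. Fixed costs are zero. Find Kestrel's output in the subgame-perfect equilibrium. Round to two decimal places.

Solve by backward induction. Given q_C, the follower Kestrel maximises π_K = (245 - 3q_C - 3q_K)q_K - 69q_K.
∂π_K/∂q_K = 176 - 3q_C - 6q_K = 0 gives the reaction function q_K = (176 - 3q_C)/6.
The leader anticipates this reaction. Substituting into P = 245 - 3Q gives P = 157 - (3/2)q_C, so π_C = (157 - (3/2)q_C)q_C - 64q_C.
Maximising: ∂π_C/∂q_C = 93 - 3q_C = 0, giving q_C = 31.
Then q_K = (176 - 3·31)/6 = 83/6.

13.83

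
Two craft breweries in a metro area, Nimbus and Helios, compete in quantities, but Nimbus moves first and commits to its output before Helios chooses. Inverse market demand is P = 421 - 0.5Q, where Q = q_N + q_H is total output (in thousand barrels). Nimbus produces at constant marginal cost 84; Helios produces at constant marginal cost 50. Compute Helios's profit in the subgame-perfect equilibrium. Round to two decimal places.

24090.13

Solve by backward induction. Given q_N, the follower Helios maximises π_H = (421 - (1/2)q_N - (1/2)q_H)q_H - 50q_H.
Follower FOC: 371 - (1/2)q_N - q_H = 0, so q_H(q_N) = (371 - (1/2)q_N).
Nimbus substitutes q_H(q_N) into its own profit: π_N = q_N(421 - (1/2)q_N - (371 - (1/2)q_N)/2) - 84q_N = (471/2 - (1/4)q_N)q_N - 84q_N.
The leader's first-order condition 303/2 - (1/2)q_N = 0 yields q_N = 303.
Then q_H = (371 - (1/2)·303) = 439/2.
Price P = 421 - (1/2)·(1045/2) = 639/4.
Helios's profit: (639/4 - 50)·(439/2) = 24090.1250.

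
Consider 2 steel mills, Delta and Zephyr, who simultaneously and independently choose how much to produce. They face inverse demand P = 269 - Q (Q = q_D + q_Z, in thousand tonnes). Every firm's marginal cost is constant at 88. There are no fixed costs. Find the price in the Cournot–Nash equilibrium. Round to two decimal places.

148.33

A representative firm's profit is π_i = q_i(269 - Q) - 88q_i.
Setting ∂π_i/∂q_i = 0 with rivals' quantities fixed: 181 - 2q_i - q_j = 0.
By symmetry each firm produces the same amount; substituting q_j = q_i yields q_i = 181/3.
Total output Q = 362/3, so price P = 269 - 362/3 = 445/3.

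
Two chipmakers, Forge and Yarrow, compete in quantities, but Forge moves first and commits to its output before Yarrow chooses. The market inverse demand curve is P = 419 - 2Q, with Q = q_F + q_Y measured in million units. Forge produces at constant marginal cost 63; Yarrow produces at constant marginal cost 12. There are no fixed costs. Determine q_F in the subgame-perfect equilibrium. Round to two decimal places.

76.25

Solve by backward induction. Given q_F, the follower Yarrow maximises π_Y = (419 - 2q_F - 2q_Y)q_Y - 12q_Y.
Setting the follower's marginal profit to zero, 407 - 2q_F - 4q_Y = 0, i.e. q_Y = (407 - 2q_F)/4.
The leader anticipates this reaction. Substituting into P = 419 - 2Q gives P = 431/2 - q_F, so π_F = (431/2 - q_F)q_F - 63q_F.
Leader FOC: 305/2 - 2q_F = 0, so q_F = 305/4.
Then q_Y = (407 - 2·(305/4))/4 = 509/8.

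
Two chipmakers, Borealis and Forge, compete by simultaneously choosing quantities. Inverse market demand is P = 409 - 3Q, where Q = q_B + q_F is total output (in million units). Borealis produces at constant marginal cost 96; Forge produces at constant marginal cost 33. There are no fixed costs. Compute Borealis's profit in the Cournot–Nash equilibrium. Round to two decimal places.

2314.81

Borealis's profit: π_B = (409 - 3Q)q_B - (96q_B). Setting ∂π_B/∂q_B = 0: 313 - 6q_B - 3(q_F) = 0.
Forge's first-order condition: 376 - 6q_F - 3(q_B) = 0.
Rearranging gives the reaction functions q_B = (313 - 3q_F)/6 and q_F = (376 - 3q_B)/6.
Solving the pair: q_B = 250/9, q_F = 439/9.
Price P = 409 - 3·(689/9) = 538/3.
Borealis's profit: (538/3 - 96)·(250/9) = 2314.8148.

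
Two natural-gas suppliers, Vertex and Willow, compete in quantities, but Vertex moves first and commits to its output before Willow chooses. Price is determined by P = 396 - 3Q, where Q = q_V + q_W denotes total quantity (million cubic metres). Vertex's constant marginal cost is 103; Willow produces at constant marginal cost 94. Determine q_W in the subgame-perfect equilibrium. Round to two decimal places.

Solve by backward induction. Given q_V, the follower Willow maximises π_W = (396 - 3q_V - 3q_W)q_W - 94q_W.
Setting the follower's marginal profit to zero, 302 - 3q_V - 6q_W = 0, i.e. q_W = (302 - 3q_V)/6.
The leader anticipates this reaction. Substituting into P = 396 - 3Q gives P = 245 - (3/2)q_V, so π_V = (245 - (3/2)q_V)q_V - 103q_V.
Leader FOC: 142 - 3q_V = 0, so q_V = 142/3.
Then q_W = (302 - 3·(142/3))/6 = 80/3.

26.67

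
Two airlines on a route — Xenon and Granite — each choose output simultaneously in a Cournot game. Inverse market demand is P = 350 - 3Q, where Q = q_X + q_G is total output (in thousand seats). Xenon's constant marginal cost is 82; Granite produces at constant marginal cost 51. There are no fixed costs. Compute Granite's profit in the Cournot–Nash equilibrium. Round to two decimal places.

4033.33

Xenon's profit: π_X = (350 - 3Q)q_X - (82q_X). Setting ∂π_X/∂q_X = 0: 268 - 6q_X - 3(q_G) = 0.
Granite's first-order condition: 299 - 6q_G - 3(q_X) = 0.
Best responses: q_X = (268 - 3q_G)/6, q_G = (299 - 3q_X)/6.
Substituting one into the other gives q_X = 79/3 and q_G = 110/3.
Price P = 350 - 3·63 = 161.
Granite's profit: (161 - 51)·(110/3) = 4033.3333.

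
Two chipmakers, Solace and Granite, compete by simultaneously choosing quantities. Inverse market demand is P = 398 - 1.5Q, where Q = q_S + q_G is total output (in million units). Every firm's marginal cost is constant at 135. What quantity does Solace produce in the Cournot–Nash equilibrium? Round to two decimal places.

A representative firm's profit is π_i = q_i(398 - 1.5Q) - 135q_i.
First-order condition (treating rivals' output as given): 263 - 3q_i - (3/2)q_j = 0.
With identical firms every q_j equals q_i, so q_j = q_i and 263 = (9/2)q_i, giving q_i = 526/9.

58.44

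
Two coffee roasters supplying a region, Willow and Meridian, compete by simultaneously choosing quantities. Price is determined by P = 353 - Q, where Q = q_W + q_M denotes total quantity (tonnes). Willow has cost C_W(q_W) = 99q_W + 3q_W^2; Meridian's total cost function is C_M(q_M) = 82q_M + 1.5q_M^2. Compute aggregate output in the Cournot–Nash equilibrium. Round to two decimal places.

Willow's profit: π_W = (353 - Q)q_W - (99q_W + 3q_W²). Setting ∂π_W/∂q_W = 0: 254 - 8q_W - (q_M) = 0.
Meridian's first-order condition: 271 - 5q_M - (q_W) = 0.
Rearranging gives the reaction functions q_W = (254 - q_M)/8 and q_M = (271 - q_W)/5.
Solving the pair: q_W = 333/13, q_M = 638/13.
Total output Q = 333/13 + 638/13 = 971/13.

74.69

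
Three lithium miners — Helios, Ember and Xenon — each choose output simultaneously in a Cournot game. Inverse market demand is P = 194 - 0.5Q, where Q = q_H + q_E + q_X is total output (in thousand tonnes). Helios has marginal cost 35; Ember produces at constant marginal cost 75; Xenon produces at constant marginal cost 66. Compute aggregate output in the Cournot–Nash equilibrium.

Helios's profit: π_H = (194 - 0.5Q)q_H - (35q_H). Setting ∂π_H/∂q_H = 0: 159 - q_H - (1/2)(q_E + q_X) = 0.
Ember's profit: π_E = (194 - 0.5Q)q_E - (75q_E). Setting ∂π_E/∂q_E = 0: 119 - q_E - (1/2)(q_H + q_X) = 0.
Xenon's profit: π_X = (194 - 0.5Q)q_X - (66q_X). Setting ∂π_X/∂q_X = 0: 128 - q_X - (1/2)(q_H + q_E) = 0.
Adding the 3 first-order conditions: 406 − 2Q = 0, so Q = 203.
Back-substituting: q_H = (159 − 203/2)/(1/2) = 115, q_E = (119 − 203/2)/(1/2) = 35, q_X = (128 − 203/2)/(1/2) = 53.
Total output Q = 115 + 35 + 53 = 203.

203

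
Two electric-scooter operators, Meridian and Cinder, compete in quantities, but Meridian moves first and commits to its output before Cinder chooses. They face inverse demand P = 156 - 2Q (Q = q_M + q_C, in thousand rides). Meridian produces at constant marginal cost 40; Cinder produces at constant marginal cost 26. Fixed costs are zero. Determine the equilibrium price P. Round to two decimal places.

The follower Cinder best-responds to any q_M: π_C = (156 - 2Q)q_C - 26q_C.
Setting the follower's marginal profit to zero, 130 - 2q_M - 4q_C = 0, i.e. q_C = (130 - 2q_M)/4.
The leader anticipates this reaction. Substituting into P = 156 - 2Q gives P = 91 - q_M, so π_M = (91 - q_M)q_M - 40q_M.
Leader FOC: 51 - 2q_M = 0, so q_M = 51/2.
Then q_C = (130 - 2·(51/2))/4 = 79/4.
Total output Q = 181/4, so price P = 156 - 2·(181/4) = 131/2.

65.50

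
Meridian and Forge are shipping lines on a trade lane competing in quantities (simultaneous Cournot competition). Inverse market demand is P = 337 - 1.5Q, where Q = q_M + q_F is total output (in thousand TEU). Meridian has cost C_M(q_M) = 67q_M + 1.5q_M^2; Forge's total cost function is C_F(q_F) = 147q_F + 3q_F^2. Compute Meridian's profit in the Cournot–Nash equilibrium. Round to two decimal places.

Meridian's profit: π_M = (337 - 1.5Q)q_M - (67q_M + (3/2)q_M²). Setting ∂π_M/∂q_M = 0: 270 - 6q_M - (3/2)(q_F) = 0.
Forge's first-order condition: 190 - 9q_F - (3/2)(q_M) = 0.
Rearranging gives the reaction functions q_M = (270 - (3/2)q_F)/6 and q_F = (190 - (3/2)q_M)/9.
Substituting one into the other gives q_M = 41.4493 and q_F = 980/69.
Price P = 337 - (3/2)·(1280/23) = 253.5217.
Meridian's profit: 253.5217·41.4493 - 67·41.4493 - (3/2)·41.4493² = 5154.1273.

5154.13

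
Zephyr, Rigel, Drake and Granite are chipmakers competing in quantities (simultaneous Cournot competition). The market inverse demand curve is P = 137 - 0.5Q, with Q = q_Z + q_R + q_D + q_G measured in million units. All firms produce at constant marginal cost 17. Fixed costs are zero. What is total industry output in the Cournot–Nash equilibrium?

192

A representative firm's profit is π_i = q_i(137 - 0.5Q) - 17q_i.
Setting ∂π_i/∂q_i = 0 with rivals' quantities fixed: 120 - q_i - (1/2)·Σ_{j≠i} q_j = 0.
By symmetry each firm produces the same amount; substituting Σ_{j≠i} q_j = 3q_i yields q_i = 120/(5/2) = 48.
Total output Q = 48 + 48 + 48 + 48 = 192.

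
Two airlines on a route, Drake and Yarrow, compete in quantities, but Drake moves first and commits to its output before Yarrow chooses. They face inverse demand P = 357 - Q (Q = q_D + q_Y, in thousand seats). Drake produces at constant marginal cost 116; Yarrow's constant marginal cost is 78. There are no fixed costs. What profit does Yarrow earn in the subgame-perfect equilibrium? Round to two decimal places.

7876.56

Solve by backward induction. Given q_D, the follower Yarrow maximises π_Y = (357 - q_D - q_Y)q_Y - 78q_Y.
∂π_Y/∂q_Y = 279 - q_D - 2q_Y = 0 gives the reaction function q_Y = (279 - q_D)/2.
Drake substitutes q_Y(q_D) into its own profit: π_D = q_D(357 - q_D - (279 - q_D)/2) - 116q_D = (435/2 - (1/2)q_D)q_D - 116q_D.
Maximising: ∂π_D/∂q_D = 203/2 - q_D = 0, giving q_D = 203/2.
Then q_Y = (279 - 203/2)/2 = 355/4.
Price P = 357 - 761/4 = 667/4.
Yarrow's profit: (667/4 - 78)·(355/4) = 7876.5625.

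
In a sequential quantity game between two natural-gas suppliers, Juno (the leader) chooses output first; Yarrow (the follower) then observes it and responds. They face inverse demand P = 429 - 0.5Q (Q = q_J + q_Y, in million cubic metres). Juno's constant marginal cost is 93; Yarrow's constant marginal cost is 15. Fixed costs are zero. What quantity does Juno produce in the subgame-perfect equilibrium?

The follower Yarrow best-responds to any q_J: π_Y = (429 - 0.5Q)q_Y - 15q_Y.
Follower FOC: 414 - (1/2)q_J - q_Y = 0, so q_Y(q_J) = (414 - (1/2)q_J).
Juno substitutes q_Y(q_J) into its own profit: π_J = q_J(429 - (1/2)q_J - (414 - (1/2)q_J)/2) - 93q_J = (222 - (1/4)q_J)q_J - 93q_J.
Maximising: ∂π_J/∂q_J = 129 - (1/2)q_J = 0, giving q_J = 258.
Then q_Y = (414 - (1/2)·258) = 285.

258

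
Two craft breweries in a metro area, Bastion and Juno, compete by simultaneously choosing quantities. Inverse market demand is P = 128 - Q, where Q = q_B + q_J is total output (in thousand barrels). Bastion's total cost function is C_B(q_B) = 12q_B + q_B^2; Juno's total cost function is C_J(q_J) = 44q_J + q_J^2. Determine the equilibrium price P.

Bastion's profit: π_B = (128 - Q)q_B - (12q_B + q_B²). Setting ∂π_B/∂q_B = 0: 116 - 4q_B - (q_J) = 0.
Juno's first-order condition: 84 - 4q_J - (q_B) = 0.
Best responses: q_B = (116 - q_J)/4, q_J = (84 - q_B)/4.
Solving the pair: q_B = 76/3, q_J = 44/3.
Total output Q = 40, so price P = 128 - 40 = 88.

88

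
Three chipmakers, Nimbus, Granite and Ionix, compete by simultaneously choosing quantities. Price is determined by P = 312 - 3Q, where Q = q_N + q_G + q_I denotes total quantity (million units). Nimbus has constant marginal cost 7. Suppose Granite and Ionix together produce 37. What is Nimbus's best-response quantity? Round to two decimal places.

With rivals' combined output fixed at 37, Nimbus's profit is π_N = (312 - 3·37 - 3q_N)q_N - (7q_N) = (201 - 3q_N)q_N - (7q_N).
∂π_N/∂q_N = 194 - 6q_N = 0, so q_N = 97/3.

32.33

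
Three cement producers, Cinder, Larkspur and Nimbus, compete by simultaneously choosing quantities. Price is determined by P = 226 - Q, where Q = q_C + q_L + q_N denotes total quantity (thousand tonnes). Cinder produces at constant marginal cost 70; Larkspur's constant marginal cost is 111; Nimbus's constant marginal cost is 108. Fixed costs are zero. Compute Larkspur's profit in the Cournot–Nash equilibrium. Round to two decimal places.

315.06

Cinder's profit: π_C = (226 - Q)q_C - (70q_C). Setting ∂π_C/∂q_C = 0: 156 - 2q_C - (q_L + q_N) = 0.
Larkspur's profit: π_L = (226 - Q)q_L - (111q_L). Setting ∂π_L/∂q_L = 0: 115 - 2q_L - (q_C + q_N) = 0.
Nimbus's profit: π_N = (226 - Q)q_N - (108q_N). Setting ∂π_N/∂q_N = 0: 118 - 2q_N - (q_C + q_L) = 0.
Adding the 3 conditions: 389 − 2Q − 2Q = 0, i.e. Q = 389/4.
Back-substituting: q_C = (156 − 389/4) = 235/4, q_L = (115 − 389/4) = 71/4, q_N = (118 − 389/4) = 83/4.
Price P = 226 - 389/4 = 515/4.
Larkspur's profit: (515/4 - 111)·(71/4) = 315.0625.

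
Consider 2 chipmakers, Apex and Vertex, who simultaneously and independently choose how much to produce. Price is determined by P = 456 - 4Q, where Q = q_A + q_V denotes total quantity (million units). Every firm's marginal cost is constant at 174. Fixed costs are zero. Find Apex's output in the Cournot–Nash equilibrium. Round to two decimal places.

A representative firm's profit is π_i = q_i(456 - 4Q) - 174q_i.
First-order condition (treating rivals' output as given): 282 - 8q_i - 4q_j = 0.
With identical firms every q_j equals q_i, so q_j = q_i and 282 = 12q_i, giving q_i = 47/2.

23.50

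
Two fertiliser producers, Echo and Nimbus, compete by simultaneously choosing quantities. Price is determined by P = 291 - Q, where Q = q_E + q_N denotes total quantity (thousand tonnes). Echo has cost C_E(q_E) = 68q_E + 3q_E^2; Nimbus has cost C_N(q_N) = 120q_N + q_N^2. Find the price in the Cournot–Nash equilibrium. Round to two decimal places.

230.81

Echo's profit: π_E = (291 - Q)q_E - (68q_E + 3q_E²). Setting ∂π_E/∂q_E = 0: 223 - 8q_E - (q_N) = 0.
Nimbus's profit: π_N = (291 - Q)q_N - (120q_N + q_N²). Setting ∂π_N/∂q_N = 0: 171 - 4q_N - (q_E) = 0.
Rearranging gives the reaction functions q_E = (223 - q_N)/8 and q_N = (171 - q_E)/4.
Solving the pair: q_E = 721/31, q_N = 1145/31.
Total output Q = 1866/31, so price P = 291 - 1866/31 = 230.8065.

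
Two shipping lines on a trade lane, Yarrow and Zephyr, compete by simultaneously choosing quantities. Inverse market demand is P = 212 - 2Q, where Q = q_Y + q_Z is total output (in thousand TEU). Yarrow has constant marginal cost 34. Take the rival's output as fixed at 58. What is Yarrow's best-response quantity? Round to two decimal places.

With the rival's output fixed at 58, Yarrow's profit is π_Y = (212 - 2·58 - 2q_Y)q_Y - (34q_Y) = (96 - 2q_Y)q_Y - (34q_Y).
∂π_Y/∂q_Y = 62 - 4q_Y = 0, so q_Y = 31/2.

15.50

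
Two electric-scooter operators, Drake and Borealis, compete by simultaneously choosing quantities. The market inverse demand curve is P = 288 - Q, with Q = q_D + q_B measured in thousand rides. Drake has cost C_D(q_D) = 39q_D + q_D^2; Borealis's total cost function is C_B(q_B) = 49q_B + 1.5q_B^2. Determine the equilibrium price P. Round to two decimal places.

197.84

Drake's profit: π_D = (288 - Q)q_D - (39q_D + q_D²). Setting ∂π_D/∂q_D = 0: 249 - 4q_D - (q_B) = 0.
Borealis's profit: π_B = (288 - Q)q_B - (49q_B + (3/2)q_B²). Setting ∂π_B/∂q_B = 0: 239 - 5q_B - (q_D) = 0.
Rearranging gives the reaction functions q_D = (249 - q_B)/4 and q_B = (239 - q_D)/5.
Solving the pair: q_D = 1006/19, q_B = 707/19.
Total output Q = 1713/19, so price P = 288 - 1713/19 = 197.8421.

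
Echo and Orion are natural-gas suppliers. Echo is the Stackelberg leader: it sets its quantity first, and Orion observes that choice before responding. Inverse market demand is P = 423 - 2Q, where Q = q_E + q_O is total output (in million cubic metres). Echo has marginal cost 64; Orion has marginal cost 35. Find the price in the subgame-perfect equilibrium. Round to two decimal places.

146.50

Solve by backward induction. Given q_E, the follower Orion maximises π_O = (423 - 2q_E - 2q_O)q_O - 35q_O.
Follower FOC: 388 - 2q_E - 4q_O = 0, so q_O(q_E) = (388 - 2q_E)/4.
The leader anticipates this reaction. Substituting into P = 423 - 2Q gives P = 229 - q_E, so π_E = (229 - q_E)q_E - 64q_E.
Leader FOC: 165 - 2q_E = 0, so q_E = 165/2.
Then q_O = (388 - 2·(165/2))/4 = 223/4.
Total output Q = 553/4, so price P = 423 - 2·(553/4) = 293/2.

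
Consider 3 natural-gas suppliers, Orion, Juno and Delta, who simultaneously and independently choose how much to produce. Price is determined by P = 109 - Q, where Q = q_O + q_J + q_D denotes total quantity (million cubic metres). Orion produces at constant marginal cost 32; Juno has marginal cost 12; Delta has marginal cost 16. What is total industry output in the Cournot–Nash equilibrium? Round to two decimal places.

Orion's profit: π_O = (109 - Q)q_O - (32q_O). Setting ∂π_O/∂q_O = 0: 77 - 2q_O - (q_J + q_D) = 0.
Juno's first-order condition: 97 - 2q_J - (q_O + q_D) = 0.
Delta's first-order condition: 93 - 2q_D - (q_O + q_J) = 0.
Adding the 3 conditions: 267 − 2Q − 2Q = 0, i.e. Q = 267/4.
Back-substituting: q_O = (77 − 267/4) = 41/4, q_J = (97 − 267/4) = 121/4, q_D = (93 − 267/4) = 105/4.
Total output Q = 41/4 + 121/4 + 105/4 = 267/4.

66.75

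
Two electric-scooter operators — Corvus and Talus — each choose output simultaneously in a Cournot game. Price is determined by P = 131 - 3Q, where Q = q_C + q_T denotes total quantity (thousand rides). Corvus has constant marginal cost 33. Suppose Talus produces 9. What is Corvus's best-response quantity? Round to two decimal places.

With the rival's output fixed at 9, Corvus's profit is π_C = (131 - 3·9 - 3q_C)q_C - (33q_C) = (104 - 3q_C)q_C - (33q_C).
∂π_C/∂q_C = 71 - 6q_C = 0, so q_C = 71/6.

11.83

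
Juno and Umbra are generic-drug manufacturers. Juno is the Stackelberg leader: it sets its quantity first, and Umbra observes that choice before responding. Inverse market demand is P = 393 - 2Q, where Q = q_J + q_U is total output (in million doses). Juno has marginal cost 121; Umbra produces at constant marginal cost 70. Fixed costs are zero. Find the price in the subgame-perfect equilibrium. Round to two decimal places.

176.25

Solve by backward induction. Given q_J, the follower Umbra maximises π_U = (393 - 2q_J - 2q_U)q_U - 70q_U.
Follower FOC: 323 - 2q_J - 4q_U = 0, so q_U(q_J) = (323 - 2q_J)/4.
Juno substitutes q_U(q_J) into its own profit: π_J = q_J(393 - 2q_J - (323 - 2q_J)/2) - 121q_J = (463/2 - q_J)q_J - 121q_J.
The leader's first-order condition 221/2 - 2q_J = 0 yields q_J = 221/4.
Then q_U = (323 - 2·(221/4))/4 = 425/8.
Total output Q = 867/8, so price P = 393 - 2·(867/8) = 705/4.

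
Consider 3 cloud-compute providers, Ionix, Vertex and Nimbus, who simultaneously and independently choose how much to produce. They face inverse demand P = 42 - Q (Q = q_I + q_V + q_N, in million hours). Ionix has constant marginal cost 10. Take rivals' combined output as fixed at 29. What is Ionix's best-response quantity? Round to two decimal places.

With rivals' combined output fixed at 29, Ionix's profit is π_I = (42 - 29 - q_I)q_I - (10q_I) = (13 - q_I)q_I - (10q_I).
∂π_I/∂q_I = 3 - 2q_I = 0, so q_I = 3/2.

1.50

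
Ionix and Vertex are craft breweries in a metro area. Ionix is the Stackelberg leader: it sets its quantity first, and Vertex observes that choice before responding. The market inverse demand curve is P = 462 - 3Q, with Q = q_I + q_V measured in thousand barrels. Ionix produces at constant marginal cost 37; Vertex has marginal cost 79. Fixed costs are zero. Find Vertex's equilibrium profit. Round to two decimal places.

Solve by backward induction. Given q_I, the follower Vertex maximises π_V = (462 - 3q_I - 3q_V)q_V - 79q_V.
Follower FOC: 383 - 3q_I - 6q_V = 0, so q_V(q_I) = (383 - 3q_I)/6.
The leader anticipates this reaction. Substituting into P = 462 - 3Q gives P = 541/2 - (3/2)q_I, so π_I = (541/2 - (3/2)q_I)q_I - 37q_I.
Maximising: ∂π_I/∂q_I = 467/2 - 3q_I = 0, giving q_I = 467/6.
Then q_V = (383 - 3·(467/6))/6 = 299/12.
Price P = 462 - 3·(411/4) = 615/4.
Vertex's profit: (615/4 - 79)·(299/12) = 1862.5208.

1862.52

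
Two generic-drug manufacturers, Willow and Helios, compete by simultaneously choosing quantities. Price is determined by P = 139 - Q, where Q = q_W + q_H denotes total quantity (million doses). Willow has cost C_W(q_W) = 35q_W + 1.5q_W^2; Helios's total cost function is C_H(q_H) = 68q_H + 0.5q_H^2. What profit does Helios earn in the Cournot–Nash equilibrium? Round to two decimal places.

482.15

Willow's profit: π_W = (139 - Q)q_W - (35q_W + (3/2)q_W²). Setting ∂π_W/∂q_W = 0: 104 - 5q_W - (q_H) = 0.
Helios's first-order condition: 71 - 3q_H - (q_W) = 0.
Best responses: q_W = (104 - q_H)/5, q_H = (71 - q_W)/3.
Solving the pair: q_W = 241/14, q_H = 251/14.
Price P = 139 - 246/7 = 727/7.
Helios's profit: (727/7)·(251/14) - 68·(251/14) - (1/2)(251/14)² = 482.1505.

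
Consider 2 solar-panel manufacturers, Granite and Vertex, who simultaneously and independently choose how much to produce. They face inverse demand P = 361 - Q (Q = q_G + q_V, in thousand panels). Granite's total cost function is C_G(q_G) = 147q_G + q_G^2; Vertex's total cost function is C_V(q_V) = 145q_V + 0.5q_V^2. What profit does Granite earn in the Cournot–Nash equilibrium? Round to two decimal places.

Granite's profit: π_G = (361 - Q)q_G - (147q_G + q_G²). Setting ∂π_G/∂q_G = 0: 214 - 4q_G - (q_V) = 0.
Vertex's first-order condition: 216 - 3q_V - (q_G) = 0.
So q_G = (214 - q_V)/4 and q_V = (216 - q_G)/3.
Substituting one into the other gives q_G = 426/11 and q_V = 650/11.
Price P = 361 - 1076/11 = 263.1818.
Granite's profit: 263.1818·(426/11) - 147·(426/11) - (426/11)² = 2999.6033.

2999.60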